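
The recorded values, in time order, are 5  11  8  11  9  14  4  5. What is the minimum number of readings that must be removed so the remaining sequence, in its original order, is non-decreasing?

4

Fewest deletions = n − (longest non-decreasing subsequence).
i:      1  2  3  4  5  6  7  8
a[i]:   5 11  8 11  9 14  4  5
dp:     1  2  2  3  3  4  1  2
max dp = 4, so deletions = 8 − 4 = 4.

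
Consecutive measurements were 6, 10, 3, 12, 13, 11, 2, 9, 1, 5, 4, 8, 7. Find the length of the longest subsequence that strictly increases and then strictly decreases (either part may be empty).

8

inc[i] = longest strictly increasing subsequence ending at i; dec[i] = longest strictly decreasing subsequence starting at i:
i:      1  2  3  4  5  6  7  8  9 10 11 12 13
a[i]:   6 10  3 12 13 11  2  9  1  5  4  8  7
inc:    1  2  1  3  4  3  1  2  1  2  2  3  3
dec:    4  4  3  5  5  4  2  3  1  2  1  2  1
Best peak at i=5 (value 13): inc=4, dec=5, length 4+5−1 = 8.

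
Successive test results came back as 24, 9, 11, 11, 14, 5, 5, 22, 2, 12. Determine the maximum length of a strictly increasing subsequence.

4

Track the smallest tail for each achievable length (strict):
24 → extends → [24]
9 → replaces 24 → [9]
11 → extends → [9, 11]
11 → already a tail → [9, 11]
14 → extends → [9, 11, 14]
5 → replaces 9 → [5, 11, 14]
5 → already a tail → [5, 11, 14]
22 → extends → [5, 11, 14, 22]
2 → replaces 5 → [2, 11, 14, 22]
12 → replaces 14 → [2, 11, 12, 22]
Four tails, so the longest strictly increasing subsequence has length 4 (e.g. 9, 11, 14, 22).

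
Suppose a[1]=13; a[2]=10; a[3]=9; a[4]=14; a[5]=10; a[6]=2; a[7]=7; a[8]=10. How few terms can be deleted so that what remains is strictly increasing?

Fewest deletions = n − (longest strictly increasing subsequence).
Patience tails:
13 → extends → [13]
10 → replaces 13 → [10]
9 → replaces 10 → [9]
14 → extends → [9, 14]
10 → replaces 14 → [9, 10]
2 → replaces 9 → [2, 10]
7 → replaces 10 → [2, 7]
10 → extends → [2, 7, 10]
Longest strictly increasing subsequence has length 3, so deletions = 8 − 3 = 5.

5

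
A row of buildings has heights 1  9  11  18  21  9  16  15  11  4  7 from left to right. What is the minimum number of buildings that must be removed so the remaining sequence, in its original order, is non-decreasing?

6

Fewest deletions = n − (longest non-decreasing subsequence).
i:      1  2  3  4  5  6  7  8  9 10 11
a[i]:   1  9 11 18 21  9 16 15 11  4  7
dp:     1  2  3  4  5  3  4  4  4  2  3
max dp = 5, so deletions = 11 − 5 = 6.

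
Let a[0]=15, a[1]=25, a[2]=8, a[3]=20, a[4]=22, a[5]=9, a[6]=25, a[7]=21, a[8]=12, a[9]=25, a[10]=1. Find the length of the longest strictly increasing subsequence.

4

Let dp[i] be the length of the longest such subsequence ending at index i:
i:      0  1  2  3  4  5  6  7  8  9 10
a[i]:  15 25  8 20 22  9 25 21 12 25  1
dp:     1  2  1  2  3  2  4  3  3  4  1
Maximum dp value is 4.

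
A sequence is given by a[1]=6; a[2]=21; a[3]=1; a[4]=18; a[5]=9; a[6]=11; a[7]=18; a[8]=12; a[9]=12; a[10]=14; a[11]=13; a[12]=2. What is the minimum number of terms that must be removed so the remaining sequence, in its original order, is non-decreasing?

6

Fewest deletions = n − (longest non-decreasing subsequence).
i:      1  2  3  4  5  6  7  8  9 10 11 12
a[i]:   6 21  1 18  9 11 18 12 12 14 13  2
dp:     1  2  1  2  2  3  4  4  5  6  6  2
max dp = 6, so deletions = 12 − 6 = 6.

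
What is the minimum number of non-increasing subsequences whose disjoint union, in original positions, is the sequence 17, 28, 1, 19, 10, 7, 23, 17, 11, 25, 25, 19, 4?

4

Place each on the leftmost legal pile:
17 → new pile 1 (tops now [17])
28 → new pile 2 (tops now [17, 28])
1 → pile 1 (tops now [1, 28])
19 → pile 2 (tops now [1, 19])
10 → pile 2 (tops now [1, 10])
7 → pile 2 (tops now [1, 7])
23 → new pile 3 (tops now [1, 7, 23])
17 → pile 3 (tops now [1, 7, 17])
11 → pile 3 (tops now [1, 7, 11])
25 → new pile 4 (tops now [1, 7, 11, 25])
25 → pile 4 (tops now [1, 7, 11, 25])
19 → pile 4 (tops now [1, 7, 11, 19])
4 → pile 2 (tops now [1, 4, 11, 19])
Four piles.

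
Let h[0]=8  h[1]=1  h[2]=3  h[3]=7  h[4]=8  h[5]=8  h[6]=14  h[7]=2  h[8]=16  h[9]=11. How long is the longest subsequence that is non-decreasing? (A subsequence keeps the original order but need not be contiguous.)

Track the smallest tail for each achievable length (allowing ties):
8 → extends → [8]
1 → replaces 8 → [1]
3 → extends → [1, 3]
7 → extends → [1, 3, 7]
8 → extends → [1, 3, 7, 8]
8 → extends → [1, 3, 7, 8, 8]
14 → extends → [1, 3, 7, 8, 8, 14]
2 → replaces 3 → [1, 2, 7, 8, 8, 14]
16 → extends → [1, 2, 7, 8, 8, 14, 16]
11 → replaces 14 → [1, 2, 7, 8, 8, 11, 16]
Seven tails, so the longest non-decreasing subsequence has length 7 (e.g. 1, 3, 7, 8, 8, 14, 16).

7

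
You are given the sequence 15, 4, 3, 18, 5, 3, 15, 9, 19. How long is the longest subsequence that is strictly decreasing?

Negate each value so 'decreasing' becomes 'increasing', then run patience tails on the negated sequence:
-15 → extends → [-15]
-4 → extends → [-15, -4]
-3 → extends → [-15, -4, -3]
-18 → replaces -15 → [-18, -4, -3]
-5 → replaces -4 → [-18, -5, -3]
-3 → already a tail → [-18, -5, -3]
-15 → replaces -5 → [-18, -15, -3]
-9 → replaces -3 → [-18, -15, -9]
-19 → replaces -18 → [-19, -15, -9]
Three tails, so the longest strictly decreasing subsequence of the original has length 3.

3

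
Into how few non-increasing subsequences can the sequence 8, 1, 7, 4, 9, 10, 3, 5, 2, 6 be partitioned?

4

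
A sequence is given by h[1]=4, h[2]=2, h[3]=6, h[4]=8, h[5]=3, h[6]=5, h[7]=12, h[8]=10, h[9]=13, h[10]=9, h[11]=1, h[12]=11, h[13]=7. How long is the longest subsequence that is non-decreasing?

5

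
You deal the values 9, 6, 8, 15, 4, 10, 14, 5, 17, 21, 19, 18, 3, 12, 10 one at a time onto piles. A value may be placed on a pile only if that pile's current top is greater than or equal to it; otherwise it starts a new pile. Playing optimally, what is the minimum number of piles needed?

Place each on the leftmost legal pile:
9 → new pile 1 (tops now [9])
6 → pile 1 (tops now [6])
8 → new pile 2 (tops now [6, 8])
15 → new pile 3 (tops now [6, 8, 15])
4 → pile 1 (tops now [4, 8, 15])
10 → pile 3 (tops now [4, 8, 10])
14 → new pile 4 (tops now [4, 8, 10, 14])
5 → pile 2 (tops now [4, 5, 10, 14])
17 → new pile 5 (tops now [4, 5, 10, 14, 17])
21 → new pile 6 (tops now [4, 5, 10, 14, 17, 21])
19 → pile 6 (tops now [4, 5, 10, 14, 17, 19])
18 → pile 6 (tops now [4, 5, 10, 14, 17, 18])
3 → pile 1 (tops now [3, 5, 10, 14, 17, 18])
12 → pile 4 (tops now [3, 5, 10, 12, 17, 18])
10 → pile 3 (tops now [3, 5, 10, 12, 17, 18])
Six piles.

6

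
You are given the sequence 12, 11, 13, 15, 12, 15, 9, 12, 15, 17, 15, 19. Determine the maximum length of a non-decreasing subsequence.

7

Let dp[i] be the length of the longest such subsequence ending at index i:
i:      1  2  3  4  5  6  7  8  9 10 11 12
a[i]:  12 11 13 15 12 15  9 12 15 17 15 19
dp:     1  1  2  3  2  4  1  3  5  6  6  7
Maximum dp value is 7.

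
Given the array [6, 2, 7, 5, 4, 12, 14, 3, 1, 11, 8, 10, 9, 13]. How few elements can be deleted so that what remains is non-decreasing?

9

Fewest deletions = n − (longest non-decreasing subsequence).
i:      1  2  3  4  5  6  7  8  9 10 11 12 13 14
a[i]:   6  2  7  5  4 12 14  3  1 11  8 10  9 13
dp:     1  1  2  2  2  3  4  2  1  3  3  4  4  5
max dp = 5, so deletions = 14 − 5 = 9.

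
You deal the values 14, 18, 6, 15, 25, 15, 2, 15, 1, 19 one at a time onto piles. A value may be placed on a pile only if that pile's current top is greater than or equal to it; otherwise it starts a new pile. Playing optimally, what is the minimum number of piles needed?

Place each on the leftmost legal pile:
14 → new pile 1 (tops now [14])
18 → new pile 2 (tops now [14, 18])
6 → pile 1 (tops now [6, 18])
15 → pile 2 (tops now [6, 15])
25 → new pile 3 (tops now [6, 15, 25])
15 → pile 2 (tops now [6, 15, 25])
2 → pile 1 (tops now [2, 15, 25])
15 → pile 2 (tops now [2, 15, 25])
1 → pile 1 (tops now [1, 15, 25])
19 → pile 3 (tops now [1, 15, 19])
Three piles.

3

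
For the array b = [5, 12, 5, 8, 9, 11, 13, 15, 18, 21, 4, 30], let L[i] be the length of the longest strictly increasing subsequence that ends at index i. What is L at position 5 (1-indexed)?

3

dp[i] = 1 + max{dp[j] : j<i, b[j]<b[i]} (or 1 if no such j):
i:      1  2  3  4  5  6  7  8  9 10 11 12
b[i]:   5 12  5  8  9 11 13 15 18 21  4 30
dp:     1  2  1  2  3  4  5  6  7  8  1  9
At index 5 the value is 3.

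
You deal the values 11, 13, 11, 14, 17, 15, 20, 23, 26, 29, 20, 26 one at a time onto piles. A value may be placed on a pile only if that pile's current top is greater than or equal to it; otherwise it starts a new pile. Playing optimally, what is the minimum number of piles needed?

The minimum number of non-increasing subsequences covering a sequence equals the length of its longest strictly increasing subsequence.
LIS length is 8 (e.g. 11, 13, 14, 17, 20, 23, 26, 29), so 8 piles are needed.

8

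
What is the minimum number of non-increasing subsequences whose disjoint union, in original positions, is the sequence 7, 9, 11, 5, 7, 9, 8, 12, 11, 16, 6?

Place each on the leftmost legal pile:
7 → new pile 1 (tops now [7])
9 → new pile 2 (tops now [7, 9])
11 → new pile 3 (tops now [7, 9, 11])
5 → pile 1 (tops now [5, 9, 11])
7 → pile 2 (tops now [5, 7, 11])
9 → pile 3 (tops now [5, 7, 9])
8 → pile 3 (tops now [5, 7, 8])
12 → new pile 4 (tops now [5, 7, 8, 12])
11 → pile 4 (tops now [5, 7, 8, 11])
16 → new pile 5 (tops now [5, 7, 8, 11, 16])
6 → pile 2 (tops now [5, 6, 8, 11, 16])
Five piles.

5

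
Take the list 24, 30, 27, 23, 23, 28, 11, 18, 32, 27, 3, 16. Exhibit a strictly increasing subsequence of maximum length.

Patience tails give the LIS length; then backtrack through the dp parents:
24 → extends → [24]
30 → extends → [24, 30]
27 → replaces 30 → [24, 27]
23 → replaces 24 → [23, 27]
23 → already a tail → [23, 27]
28 → extends → [23, 27, 28]
11 → replaces 23 → [11, 27, 28]
18 → replaces 27 → [11, 18, 28]
32 → extends → [11, 18, 28, 32]
27 → replaces 28 → [11, 18, 27, 32]
3 → replaces 11 → [3, 18, 27, 32]
16 → replaces 18 → [3, 16, 27, 32]
Length 4; one witness is 24, 27, 28, 32.

24, 27, 28, 32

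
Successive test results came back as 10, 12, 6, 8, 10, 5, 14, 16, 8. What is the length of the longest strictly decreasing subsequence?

3

Let dp[i] be the longest strictly decreasing subsequence ending at i:
i:      1  2  3  4  5  6  7  8  9
a[i]:  10 12  6  8 10  5 14 16  8
dp:     1  1  2  2  2  3  1  1  3
Maximum is 3.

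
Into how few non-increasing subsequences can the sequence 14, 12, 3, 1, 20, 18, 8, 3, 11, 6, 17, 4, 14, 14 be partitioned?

4

The minimum number of non-increasing subsequences covering a sequence equals the length of its longest strictly increasing subsequence.
LIS length is 4 (e.g. 3, 8, 11, 17), so 4 piles are needed.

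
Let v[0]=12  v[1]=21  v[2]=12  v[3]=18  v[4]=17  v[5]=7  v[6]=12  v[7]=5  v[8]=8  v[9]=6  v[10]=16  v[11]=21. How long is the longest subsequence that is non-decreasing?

5

Track the smallest tail for each achievable length (allowing ties):
12 → extends → [12]
21 → extends → [12, 21]
12 → replaces 21 → [12, 12]
18 → extends → [12, 12, 18]
17 → replaces 18 → [12, 12, 17]
7 → replaces 12 → [7, 12, 17]
12 → replaces 17 → [7, 12, 12]
5 → replaces 7 → [5, 12, 12]
8 → replaces 12 → [5, 8, 12]
6 → replaces 8 → [5, 6, 12]
16 → extends → [5, 6, 12, 16]
21 → extends → [5, 6, 12, 16, 21]
Five tails, so the longest non-decreasing subsequence has length 5 (e.g. 12, 12, 12, 16, 21).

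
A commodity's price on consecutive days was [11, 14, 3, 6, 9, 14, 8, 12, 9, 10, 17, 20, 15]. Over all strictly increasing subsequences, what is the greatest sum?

Let S[i] be the best sum of a strictly increasing subsequence ending at i:
i:      1  2  3  4  5  6  7  8  9 10 11 12 13
a[i]:  11 14  3  6  9 14  8 12  9 10 17 20 15
S:     11 25  3  9 18 32 17 30 26 36 53 73 51
Maximum is 73 (e.g. 3 + 6 + 8 + 9 + 10 + 17 + 20).

73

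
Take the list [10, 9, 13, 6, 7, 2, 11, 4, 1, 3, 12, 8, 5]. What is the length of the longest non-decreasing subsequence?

4

Let dp[i] be the length of the longest such subsequence ending at index i:
i:      1  2  3  4  5  6  7  8  9 10 11 12 13
a[i]:  10  9 13  6  7  2 11  4  1  3 12  8  5
dp:     1  1  2  1  2  1  3  2  1  2  4  3  3
Maximum dp value is 4.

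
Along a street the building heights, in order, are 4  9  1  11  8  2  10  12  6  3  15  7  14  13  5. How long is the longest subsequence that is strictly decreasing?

4

Negate each value so 'decreasing' becomes 'increasing', then run patience tails on the negated sequence:
-4 → extends → [-4]
-9 → replaces -4 → [-9]
-1 → extends → [-9, -1]
-11 → replaces -9 → [-11, -1]
-8 → replaces -1 → [-11, -8]
-2 → extends → [-11, -8, -2]
-10 → replaces -8 → [-11, -10, -2]
-12 → replaces -11 → [-12, -10, -2]
-6 → replaces -2 → [-12, -10, -6]
-3 → extends → [-12, -10, -6, -3]
-15 → replaces -12 → [-15, -10, -6, -3]
-7 → replaces -6 → [-15, -10, -7, -3]
-14 → replaces -10 → [-15, -14, -7, -3]
-13 → replaces -7 → [-15, -14, -13, -3]
-5 → replaces -3 → [-15, -14, -13, -5]
Four tails, so the longest strictly decreasing subsequence of the original has length 4.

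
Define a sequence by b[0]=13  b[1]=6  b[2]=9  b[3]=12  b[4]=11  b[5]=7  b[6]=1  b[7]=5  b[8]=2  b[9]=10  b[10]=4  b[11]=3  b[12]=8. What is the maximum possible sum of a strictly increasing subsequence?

Let S[i] be the best sum of a strictly increasing subsequence ending at i:
i:      0  1  2  3  4  5  6  7  8  9 10 11 12
b[i]:  13  6  9 12 11  7  1  5  2 10  4  3  8
S:     13  6 15 27 26 13  1  6  3 25  7  6 21
Maximum is 27 (e.g. 6 + 9 + 12).

27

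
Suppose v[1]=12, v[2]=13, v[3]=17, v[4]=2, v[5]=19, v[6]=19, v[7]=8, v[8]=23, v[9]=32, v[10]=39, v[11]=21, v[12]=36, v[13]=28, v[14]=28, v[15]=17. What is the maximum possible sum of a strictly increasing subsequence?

155

Let S[i] be the best sum of a strictly increasing subsequence ending at i:
i:       1   2   3   4   5   6   7   8   9  10  11  12  13  14  15
v[i]:   12  13  17   2  19  19   8  23  32  39  21  36  28  28  17
S:      12  25  42   2  61  61  10  84 116 155  82 152 112 112  42
Maximum is 155 (e.g. 12 + 13 + 17 + 19 + 23 + 32 + 39).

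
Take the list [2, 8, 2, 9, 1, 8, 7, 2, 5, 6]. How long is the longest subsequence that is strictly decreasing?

4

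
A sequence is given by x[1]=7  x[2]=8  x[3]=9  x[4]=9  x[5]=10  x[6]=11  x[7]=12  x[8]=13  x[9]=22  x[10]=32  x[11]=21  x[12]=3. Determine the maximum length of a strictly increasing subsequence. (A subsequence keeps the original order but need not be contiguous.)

9

Track the smallest tail for each achievable length (strict):
7 → extends → [7]
8 → extends → [7, 8]
9 → extends → [7, 8, 9]
9 → already a tail → [7, 8, 9]
10 → extends → [7, 8, 9, 10]
11 → extends → [7, 8, 9, 10, 11]
12 → extends → [7, 8, 9, 10, 11, 12]
13 → extends → [7, 8, 9, 10, 11, 12, 13]
22 → extends → [7, 8, 9, 10, 11, 12, 13, 22]
32 → extends → [7, 8, 9, 10, 11, 12, 13, 22, 32]
21 → replaces 22 → [7, 8, 9, 10, 11, 12, 13, 21, 32]
3 → replaces 7 → [3, 8, 9, 10, 11, 12, 13, 21, 32]
Nine tails, so the longest strictly increasing subsequence has length 9 (e.g. 7, 8, 9, 10, 11, 12, 13, 22, 32).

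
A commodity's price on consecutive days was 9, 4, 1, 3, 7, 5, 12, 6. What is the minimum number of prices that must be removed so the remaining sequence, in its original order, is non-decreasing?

Fewest deletions = n − (longest non-decreasing subsequence).
Patience tails:
9 → extends → [9]
4 → replaces 9 → [4]
1 → replaces 4 → [1]
3 → extends → [1, 3]
7 → extends → [1, 3, 7]
5 → replaces 7 → [1, 3, 5]
12 → extends → [1, 3, 5, 12]
6 → replaces 12 → [1, 3, 5, 6]
Longest non-decreasing subsequence has length 4, so deletions = 8 − 4 = 4.

4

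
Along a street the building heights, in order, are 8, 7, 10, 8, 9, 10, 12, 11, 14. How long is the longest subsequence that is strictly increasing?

Let dp[i] be the length of the longest such subsequence ending at index i:
i:      1  2  3  4  5  6  7  8  9
a[i]:   8  7 10  8  9 10 12 11 14
dp:     1  1  2  2  3  4  5  5  6
Maximum dp value is 6.

6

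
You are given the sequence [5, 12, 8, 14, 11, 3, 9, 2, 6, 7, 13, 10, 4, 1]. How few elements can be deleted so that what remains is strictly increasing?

10

Fewest deletions = n − (longest strictly increasing subsequence).
Patience tails:
5 → extends → [5]
12 → extends → [5, 12]
8 → replaces 12 → [5, 8]
14 → extends → [5, 8, 14]
11 → replaces 14 → [5, 8, 11]
3 → replaces 5 → [3, 8, 11]
9 → replaces 11 → [3, 8, 9]
2 → replaces 3 → [2, 8, 9]
6 → replaces 8 → [2, 6, 9]
7 → replaces 9 → [2, 6, 7]
13 → extends → [2, 6, 7, 13]
10 → replaces 13 → [2, 6, 7, 10]
4 → replaces 6 → [2, 4, 7, 10]
1 → replaces 2 → [1, 4, 7, 10]
Longest strictly increasing subsequence has length 4, so deletions = 14 − 4 = 10.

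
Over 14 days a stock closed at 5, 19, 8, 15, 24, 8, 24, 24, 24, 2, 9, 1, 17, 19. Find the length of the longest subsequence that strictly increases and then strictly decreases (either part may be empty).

7

inc[i] = longest strictly increasing subsequence ending at i; dec[i] = longest strictly decreasing subsequence starting at i:
i:      1  2  3  4  5  6  7  8  9 10 11 12 13 14
a[i]:   5 19  8 15 24  8 24 24 24  2  9  1 17 19
inc:    1  2  2  3  4  2  4  4  4  1  3  1  4  5
dec:    3  5  3  4  4  3  3  3  3  2  2  1  1  1
Best peak at i=5 (value 24): inc=4, dec=4, length 4+4−1 = 7.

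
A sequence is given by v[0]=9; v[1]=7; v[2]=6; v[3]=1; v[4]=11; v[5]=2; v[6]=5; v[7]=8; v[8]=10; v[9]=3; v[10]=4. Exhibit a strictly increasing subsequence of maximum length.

Patience tails give the LIS length; then backtrack through the dp parents:
9 → extends → [9]
7 → replaces 9 → [7]
6 → replaces 7 → [6]
1 → replaces 6 → [1]
11 → extends → [1, 11]
2 → replaces 11 → [1, 2]
5 → extends → [1, 2, 5]
8 → extends → [1, 2, 5, 8]
10 → extends → [1, 2, 5, 8, 10]
3 → replaces 5 → [1, 2, 3, 8, 10]
4 → replaces 8 → [1, 2, 3, 4, 10]
Length 5; one witness is 1, 2, 5, 8, 10.

1, 2, 5, 8, 10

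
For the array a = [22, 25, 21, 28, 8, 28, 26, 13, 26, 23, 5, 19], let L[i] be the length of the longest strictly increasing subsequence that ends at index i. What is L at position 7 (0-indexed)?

dp[i] = 1 + max{dp[j] : j<i, a[j]<a[i]} (or 1 if no such j):
i:      0  1  2  3  4  5  6  7  8  9 10 11
a[i]:  22 25 21 28  8 28 26 13 26 23  5 19
dp:     1  2  1  3  1  3  3  2  3  3  1  3
At index 7 the value is 2.

2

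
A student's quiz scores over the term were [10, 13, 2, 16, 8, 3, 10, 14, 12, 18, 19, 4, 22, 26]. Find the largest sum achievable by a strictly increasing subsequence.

Let S[i] be the best sum of a strictly increasing subsequence ending at i:
i:       1   2   3   4   5   6   7   8   9  10  11  12  13  14
a[i]:   10  13   2  16   8   3  10  14  12  18  19   4  22  26
S:      10  23   2  39  10   5  20  37  32  57  76   9  98 124
Maximum is 124 (e.g. 10 + 13 + 16 + 18 + 19 + 22 + 26).

124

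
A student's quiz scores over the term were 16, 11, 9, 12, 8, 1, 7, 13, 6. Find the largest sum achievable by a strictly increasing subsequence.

Let S[i] be the best sum of a strictly increasing subsequence ending at i:
i:      1  2  3  4  5  6  7  8  9
a[i]:  16 11  9 12  8  1  7 13  6
S:     16 11  9 23  8  1  8 36  7
Maximum is 36 (e.g. 11 + 12 + 13).

36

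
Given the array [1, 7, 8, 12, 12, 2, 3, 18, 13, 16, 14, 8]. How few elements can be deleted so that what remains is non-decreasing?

Fewest deletions = n − (longest non-decreasing subsequence).
Patience tails:
1 → extends → [1]
7 → extends → [1, 7]
8 → extends → [1, 7, 8]
12 → extends → [1, 7, 8, 12]
12 → extends → [1, 7, 8, 12, 12]
2 → replaces 7 → [1, 2, 8, 12, 12]
3 → replaces 8 → [1, 2, 3, 12, 12]
18 → extends → [1, 2, 3, 12, 12, 18]
13 → replaces 18 → [1, 2, 3, 12, 12, 13]
16 → extends → [1, 2, 3, 12, 12, 13, 16]
14 → replaces 16 → [1, 2, 3, 12, 12, 13, 14]
8 → replaces 12 → [1, 2, 3, 8, 12, 13, 14]
Longest non-decreasing subsequence has length 7, so deletions = 12 − 7 = 5.

5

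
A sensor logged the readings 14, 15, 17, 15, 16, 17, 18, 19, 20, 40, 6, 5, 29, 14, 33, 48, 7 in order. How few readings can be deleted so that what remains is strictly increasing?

7

Fewest deletions = n − (longest strictly increasing subsequence).
Patience tails:
14 → extends → [14]
15 → extends → [14, 15]
17 → extends → [14, 15, 17]
15 → already a tail → [14, 15, 17]
16 → replaces 17 → [14, 15, 16]
17 → extends → [14, 15, 16, 17]
18 → extends → [14, 15, 16, 17, 18]
19 → extends → [14, 15, 16, 17, 18, 19]
20 → extends → [14, 15, 16, 17, 18, 19, 20]
40 → extends → [14, 15, 16, 17, 18, 19, 20, 40]
6 → replaces 14 → [6, 15, 16, 17, 18, 19, 20, 40]
5 → replaces 6 → [5, 15, 16, 17, 18, 19, 20, 40]
29 → replaces 40 → [5, 15, 16, 17, 18, 19, 20, 29]
14 → replaces 15 → [5, 14, 16, 17, 18, 19, 20, 29]
33 → extends → [5, 14, 16, 17, 18, 19, 20, 29, 33]
48 → extends → [5, 14, 16, 17, 18, 19, 20, 29, 33, 48]
7 → replaces 14 → [5, 7, 16, 17, 18, 19, 20, 29, 33, 48]
Longest strictly increasing subsequence has length 10, so deletions = 17 − 10 = 7.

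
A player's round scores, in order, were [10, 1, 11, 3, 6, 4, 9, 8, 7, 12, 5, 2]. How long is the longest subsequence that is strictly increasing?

5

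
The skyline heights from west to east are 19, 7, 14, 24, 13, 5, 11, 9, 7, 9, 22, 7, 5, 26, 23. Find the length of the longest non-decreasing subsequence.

5

Track the smallest tail for each achievable length (allowing ties):
19 → extends → [19]
7 → replaces 19 → [7]
14 → extends → [7, 14]
24 → extends → [7, 14, 24]
13 → replaces 14 → [7, 13, 24]
5 → replaces 7 → [5, 13, 24]
11 → replaces 13 → [5, 11, 24]
9 → replaces 11 → [5, 9, 24]
7 → replaces 9 → [5, 7, 24]
9 → replaces 24 → [5, 7, 9]
22 → extends → [5, 7, 9, 22]
7 → replaces 9 → [5, 7, 7, 22]
5 → replaces 7 → [5, 5, 7, 22]
26 → extends → [5, 5, 7, 22, 26]
23 → replaces 26 → [5, 5, 7, 22, 23]
Five tails, so the longest non-decreasing subsequence has length 5 (e.g. 7, 9, 9, 22, 26).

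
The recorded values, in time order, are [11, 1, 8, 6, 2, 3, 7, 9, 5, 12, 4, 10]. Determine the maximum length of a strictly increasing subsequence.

6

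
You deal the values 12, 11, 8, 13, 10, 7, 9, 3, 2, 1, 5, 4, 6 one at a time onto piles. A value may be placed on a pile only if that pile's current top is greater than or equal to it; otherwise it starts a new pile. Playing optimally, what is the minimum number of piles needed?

3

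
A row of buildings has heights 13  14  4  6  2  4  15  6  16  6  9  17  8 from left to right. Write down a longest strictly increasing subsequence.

13, 14, 15, 16, 17

Patience tails give the LIS length; then backtrack through the dp parents:
13 → extends → [13]
14 → extends → [13, 14]
4 → replaces 13 → [4, 14]
6 → replaces 14 → [4, 6]
2 → replaces 4 → [2, 6]
4 → replaces 6 → [2, 4]
15 → extends → [2, 4, 15]
6 → replaces 15 → [2, 4, 6]
16 → extends → [2, 4, 6, 16]
6 → already a tail → [2, 4, 6, 16]
9 → replaces 16 → [2, 4, 6, 9]
17 → extends → [2, 4, 6, 9, 17]
8 → replaces 9 → [2, 4, 6, 8, 17]
Length 5; one witness is 13, 14, 15, 16, 17.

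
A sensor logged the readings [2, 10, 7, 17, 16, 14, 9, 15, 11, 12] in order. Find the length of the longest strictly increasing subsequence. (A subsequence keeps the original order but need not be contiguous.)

Let dp[i] be the length of the longest such subsequence ending at index i:
i:      1  2  3  4  5  6  7  8  9 10
a[i]:   2 10  7 17 16 14  9 15 11 12
dp:     1  2  2  3  3  3  3  4  4  5
Maximum dp value is 5.

5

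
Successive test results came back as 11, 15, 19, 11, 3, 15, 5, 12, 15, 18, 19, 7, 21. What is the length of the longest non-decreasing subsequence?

Track the smallest tail for each achievable length (allowing ties):
11 → extends → [11]
15 → extends → [11, 15]
19 → extends → [11, 15, 19]
11 → replaces 15 → [11, 11, 19]
3 → replaces 11 → [3, 11, 19]
15 → replaces 19 → [3, 11, 15]
5 → replaces 11 → [3, 5, 15]
12 → replaces 15 → [3, 5, 12]
15 → extends → [3, 5, 12, 15]
18 → extends → [3, 5, 12, 15, 18]
19 → extends → [3, 5, 12, 15, 18, 19]
7 → replaces 12 → [3, 5, 7, 15, 18, 19]
21 → extends → [3, 5, 7, 15, 18, 19, 21]
Seven tails, so the longest non-decreasing subsequence has length 7 (e.g. 11, 15, 15, 15, 18, 19, 21).

7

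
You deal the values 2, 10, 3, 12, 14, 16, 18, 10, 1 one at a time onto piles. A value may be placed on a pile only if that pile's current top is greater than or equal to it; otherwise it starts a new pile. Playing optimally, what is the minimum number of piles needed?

6

The minimum number of non-increasing subsequences covering a sequence equals the length of its longest strictly increasing subsequence.
LIS length is 6 (e.g. 2, 10, 12, 14, 16, 18), so 6 piles are needed.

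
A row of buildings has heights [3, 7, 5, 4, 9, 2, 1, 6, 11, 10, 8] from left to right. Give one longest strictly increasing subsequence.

Patience tails give the LIS length; then backtrack through the dp parents:
3 → extends → [3]
7 → extends → [3, 7]
5 → replaces 7 → [3, 5]
4 → replaces 5 → [3, 4]
9 → extends → [3, 4, 9]
2 → replaces 3 → [2, 4, 9]
1 → replaces 2 → [1, 4, 9]
6 → replaces 9 → [1, 4, 6]
11 → extends → [1, 4, 6, 11]
10 → replaces 11 → [1, 4, 6, 10]
8 → replaces 10 → [1, 4, 6, 8]
Length 4; one witness is 3, 7, 9, 11.

3, 7, 9, 11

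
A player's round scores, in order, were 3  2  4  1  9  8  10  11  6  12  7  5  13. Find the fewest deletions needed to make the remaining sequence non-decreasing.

6

Fewest deletions = n − (longest non-decreasing subsequence).
i:      1  2  3  4  5  6  7  8  9 10 11 12 13
a[i]:   3  2  4  1  9  8 10 11  6 12  7  5 13
dp:     1  1  2  1  3  3  4  5  3  6  4  3  7
max dp = 7, so deletions = 13 − 7 = 6.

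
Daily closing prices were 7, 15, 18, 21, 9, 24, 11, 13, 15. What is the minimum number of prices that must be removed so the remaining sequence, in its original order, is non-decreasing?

4

Fewest deletions = n − (longest non-decreasing subsequence).
Patience tails:
7 → extends → [7]
15 → extends → [7, 15]
18 → extends → [7, 15, 18]
21 → extends → [7, 15, 18, 21]
9 → replaces 15 → [7, 9, 18, 21]
24 → extends → [7, 9, 18, 21, 24]
11 → replaces 18 → [7, 9, 11, 21, 24]
13 → replaces 21 → [7, 9, 11, 13, 24]
15 → replaces 24 → [7, 9, 11, 13, 15]
Longest non-decreasing subsequence has length 5, so deletions = 9 − 5 = 4.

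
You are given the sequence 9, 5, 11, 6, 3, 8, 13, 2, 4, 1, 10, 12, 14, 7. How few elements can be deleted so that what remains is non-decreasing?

8

Fewest deletions = n − (longest non-decreasing subsequence).
i:      1  2  3  4  5  6  7  8  9 10 11 12 13 14
a[i]:   9  5 11  6  3  8 13  2  4  1 10 12 14  7
dp:     1  1  2  2  1  3  4  1  2  1  4  5  6  3
max dp = 6, so deletions = 14 − 6 = 8.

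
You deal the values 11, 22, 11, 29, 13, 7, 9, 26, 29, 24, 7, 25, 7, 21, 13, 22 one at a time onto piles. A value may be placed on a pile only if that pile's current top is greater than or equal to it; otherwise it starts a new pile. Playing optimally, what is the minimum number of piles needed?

Place each on the leftmost legal pile:
11 → new pile 1 (tops now [11])
22 → new pile 2 (tops now [11, 22])
11 → pile 1 (tops now [11, 22])
29 → new pile 3 (tops now [11, 22, 29])
13 → pile 2 (tops now [11, 13, 29])
7 → pile 1 (tops now [7, 13, 29])
9 → pile 2 (tops now [7, 9, 29])
26 → pile 3 (tops now [7, 9, 26])
29 → new pile 4 (tops now [7, 9, 26, 29])
24 → pile 3 (tops now [7, 9, 24, 29])
7 → pile 1 (tops now [7, 9, 24, 29])
25 → pile 4 (tops now [7, 9, 24, 25])
7 → pile 1 (tops now [7, 9, 24, 25])
21 → pile 3 (tops now [7, 9, 21, 25])
13 → pile 3 (tops now [7, 9, 13, 25])
22 → pile 4 (tops now [7, 9, 13, 22])
Four piles.

4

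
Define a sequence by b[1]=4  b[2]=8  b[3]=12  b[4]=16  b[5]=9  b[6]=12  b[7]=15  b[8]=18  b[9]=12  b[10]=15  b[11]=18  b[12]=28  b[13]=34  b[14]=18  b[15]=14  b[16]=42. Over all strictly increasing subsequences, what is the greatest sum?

170

Let S[i] be the best sum of a strictly increasing subsequence ending at i:
i:       1   2   3   4   5   6   7   8   9  10  11  12  13  14  15  16
b[i]:    4   8  12  16   9  12  15  18  12  15  18  28  34  18  14  42
S:       4  12  24  40  21  33  48  66  33  48  66  94 128  66  47 170
Maximum is 170 (e.g. 4 + 8 + 9 + 12 + 15 + 18 + 28 + 34 + 42).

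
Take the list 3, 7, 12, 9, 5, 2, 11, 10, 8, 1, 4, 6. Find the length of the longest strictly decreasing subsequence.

Let dp[i] be the longest strictly decreasing subsequence ending at i:
i:      1  2  3  4  5  6  7  8  9 10 11 12
a[i]:   3  7 12  9  5  2 11 10  8  1  4  6
dp:     1  1  1  2  3  4  2  3  4  5  5  5
Maximum is 5.

5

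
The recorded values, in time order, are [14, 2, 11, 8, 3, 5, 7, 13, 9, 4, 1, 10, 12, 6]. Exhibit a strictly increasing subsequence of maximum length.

2, 3, 5, 7, 9, 10, 12

Patience tails give the LIS length; then backtrack through the dp parents:
14 → extends → [14]
2 → replaces 14 → [2]
11 → extends → [2, 11]
8 → replaces 11 → [2, 8]
3 → replaces 8 → [2, 3]
5 → extends → [2, 3, 5]
7 → extends → [2, 3, 5, 7]
13 → extends → [2, 3, 5, 7, 13]
9 → replaces 13 → [2, 3, 5, 7, 9]
4 → replaces 5 → [2, 3, 4, 7, 9]
1 → replaces 2 → [1, 3, 4, 7, 9]
10 → extends → [1, 3, 4, 7, 9, 10]
12 → extends → [1, 3, 4, 7, 9, 10, 12]
6 → replaces 7 → [1, 3, 4, 6, 9, 10, 12]
Length 7; one witness is 2, 3, 5, 7, 9, 10, 12.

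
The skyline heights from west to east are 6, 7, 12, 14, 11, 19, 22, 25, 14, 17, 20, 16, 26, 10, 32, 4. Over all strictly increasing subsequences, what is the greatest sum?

Let S[i] be the best sum of a strictly increasing subsequence ending at i:
i:       1   2   3   4   5   6   7   8   9  10  11  12  13  14  15  16
a[i]:    6   7  12  14  11  19  22  25  14  17  20  16  26  10  32   4
S:       6  13  25  39  24  58  80 105  39  56  78  55 131  23 163   4
Maximum is 163 (e.g. 6 + 7 + 12 + 14 + 19 + 22 + 25 + 26 + 32).

163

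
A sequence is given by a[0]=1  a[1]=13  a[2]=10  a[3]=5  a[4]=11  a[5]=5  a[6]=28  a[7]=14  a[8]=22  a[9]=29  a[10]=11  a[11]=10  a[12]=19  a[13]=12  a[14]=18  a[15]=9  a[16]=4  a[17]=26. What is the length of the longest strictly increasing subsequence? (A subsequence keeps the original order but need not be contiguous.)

Track the smallest tail for each achievable length (strict):
1 → extends → [1]
13 → extends → [1, 13]
10 → replaces 13 → [1, 10]
5 → replaces 10 → [1, 5]
11 → extends → [1, 5, 11]
5 → already a tail → [1, 5, 11]
28 → extends → [1, 5, 11, 28]
14 → replaces 28 → [1, 5, 11, 14]
22 → extends → [1, 5, 11, 14, 22]
29 → extends → [1, 5, 11, 14, 22, 29]
11 → already a tail → [1, 5, 11, 14, 22, 29]
10 → replaces 11 → [1, 5, 10, 14, 22, 29]
19 → replaces 22 → [1, 5, 10, 14, 19, 29]
12 → replaces 14 → [1, 5, 10, 12, 19, 29]
18 → replaces 19 → [1, 5, 10, 12, 18, 29]
9 → replaces 10 → [1, 5, 9, 12, 18, 29]
4 → replaces 5 → [1, 4, 9, 12, 18, 29]
26 → replaces 29 → [1, 4, 9, 12, 18, 26]
Six tails, so the longest strictly increasing subsequence has length 6 (e.g. 1, 10, 11, 14, 22, 29).

6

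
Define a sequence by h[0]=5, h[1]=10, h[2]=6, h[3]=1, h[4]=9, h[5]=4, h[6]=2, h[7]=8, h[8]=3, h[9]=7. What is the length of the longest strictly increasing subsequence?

4

Let dp[i] be the length of the longest such subsequence ending at index i:
i:      0  1  2  3  4  5  6  7  8  9
h[i]:   5 10  6  1  9  4  2  8  3  7
dp:     1  2  2  1  3  2  2  3  3  4
Maximum dp value is 4.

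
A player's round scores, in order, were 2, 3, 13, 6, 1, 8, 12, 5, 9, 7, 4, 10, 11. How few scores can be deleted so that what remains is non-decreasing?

Fewest deletions = n − (longest non-decreasing subsequence).
i:      1  2  3  4  5  6  7  8  9 10 11 12 13
a[i]:   2  3 13  6  1  8 12  5  9  7  4 10 11
dp:     1  2  3  3  1  4  5  3  5  4  3  6  7
max dp = 7, so deletions = 13 − 7 = 6.

6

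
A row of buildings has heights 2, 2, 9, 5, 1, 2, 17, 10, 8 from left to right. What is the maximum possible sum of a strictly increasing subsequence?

Let S[i] be the best sum of a strictly increasing subsequence ending at i:
i:      1  2  3  4  5  6  7  8  9
a[i]:   2  2  9  5  1  2 17 10  8
S:      2  2 11  7  1  3 28 21 15
Maximum is 28 (e.g. 2 + 9 + 17).

28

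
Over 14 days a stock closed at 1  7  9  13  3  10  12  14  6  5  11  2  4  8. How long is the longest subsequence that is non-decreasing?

6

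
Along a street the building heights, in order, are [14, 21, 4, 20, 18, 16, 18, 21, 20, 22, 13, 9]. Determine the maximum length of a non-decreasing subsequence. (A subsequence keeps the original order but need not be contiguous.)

5

Let dp[i] be the length of the longest such subsequence ending at index i:
i:      1  2  3  4  5  6  7  8  9 10 11 12
a[i]:  14 21  4 20 18 16 18 21 20 22 13  9
dp:     1  2  1  2  2  2  3  4  4  5  2  2
Maximum dp value is 5.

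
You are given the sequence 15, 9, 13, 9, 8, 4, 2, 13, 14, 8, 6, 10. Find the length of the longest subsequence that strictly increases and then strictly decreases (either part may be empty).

inc[i] = longest strictly increasing subsequence ending at i; dec[i] = longest strictly decreasing subsequence starting at i:
i:      1  2  3  4  5  6  7  8  9 10 11 12
a[i]:  15  9 13  9  8  4  2 13 14  8  6 10
inc:    1  1  2  1  1  1  1  2  3  2  2  3
dec:    6  4  5  4  3  2  1  3  3  2  1  1
Best peak at i=1 (value 15): inc=1, dec=6, length 1+6−1 = 6.

6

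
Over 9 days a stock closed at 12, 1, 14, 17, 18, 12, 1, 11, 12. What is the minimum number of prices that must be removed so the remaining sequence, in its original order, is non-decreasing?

5

Fewest deletions = n − (longest non-decreasing subsequence).
Patience tails:
12 → extends → [12]
1 → replaces 12 → [1]
14 → extends → [1, 14]
17 → extends → [1, 14, 17]
18 → extends → [1, 14, 17, 18]
12 → replaces 14 → [1, 12, 17, 18]
1 → replaces 12 → [1, 1, 17, 18]
11 → replaces 17 → [1, 1, 11, 18]
12 → replaces 18 → [1, 1, 11, 12]
Longest non-decreasing subsequence has length 4, so deletions = 9 − 4 = 5.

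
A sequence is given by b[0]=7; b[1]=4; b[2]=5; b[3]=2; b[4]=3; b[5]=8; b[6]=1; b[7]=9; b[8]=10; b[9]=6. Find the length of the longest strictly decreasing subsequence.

4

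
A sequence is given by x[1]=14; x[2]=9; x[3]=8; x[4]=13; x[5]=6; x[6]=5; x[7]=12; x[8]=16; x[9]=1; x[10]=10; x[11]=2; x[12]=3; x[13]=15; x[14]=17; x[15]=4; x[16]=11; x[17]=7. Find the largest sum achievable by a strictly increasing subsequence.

55

Let S[i] be the best sum of a strictly increasing subsequence ending at i:
i:      1  2  3  4  5  6  7  8  9 10 11 12 13 14 15 16 17
x[i]:  14  9  8 13  6  5 12 16  1 10  2  3 15 17  4 11  7
S:     14  9  8 22  6  5 21 38  1 19  3  6 37 55 10 30 17
Maximum is 55 (e.g. 9 + 13 + 16 + 17).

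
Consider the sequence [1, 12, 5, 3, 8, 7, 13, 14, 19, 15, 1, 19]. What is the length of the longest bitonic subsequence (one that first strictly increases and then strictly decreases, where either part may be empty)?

inc[i] = longest strictly increasing subsequence ending at i; dec[i] = longest strictly decreasing subsequence starting at i:
i:      1  2  3  4  5  6  7  8  9 10 11 12
a[i]:   1 12  5  3  8  7 13 14 19 15  1 19
inc:    1  2  2  2  3  3  4  5  6  6  1  7
dec:    1  4  3  2  3  2  2  2  3  2  1  1
Best peak at i=9 (value 19): inc=6, dec=3, length 6+3−1 = 8.

8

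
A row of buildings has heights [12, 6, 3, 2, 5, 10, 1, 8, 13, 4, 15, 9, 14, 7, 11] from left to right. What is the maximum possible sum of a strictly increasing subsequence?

Let S[i] be the best sum of a strictly increasing subsequence ending at i:
i:      1  2  3  4  5  6  7  8  9 10 11 12 13 14 15
a[i]:  12  6  3  2  5 10  1  8 13  4 15  9 14  7 11
S:     12  6  3  2  8 18  1 16 31  7 46 25 45 15 36
Maximum is 46 (e.g. 3 + 5 + 10 + 13 + 15).

46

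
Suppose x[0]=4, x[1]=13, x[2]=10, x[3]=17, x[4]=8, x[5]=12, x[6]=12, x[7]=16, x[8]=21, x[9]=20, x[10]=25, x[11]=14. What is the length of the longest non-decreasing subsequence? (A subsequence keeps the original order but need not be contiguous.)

7

Let dp[i] be the length of the longest such subsequence ending at index i:
i:      0  1  2  3  4  5  6  7  8  9 10 11
x[i]:   4 13 10 17  8 12 12 16 21 20 25 14
dp:     1  2  2  3  2  3  4  5  6  6  7  5
Maximum dp value is 7.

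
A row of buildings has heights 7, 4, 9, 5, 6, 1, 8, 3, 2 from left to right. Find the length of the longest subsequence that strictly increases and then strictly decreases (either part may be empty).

6

inc[i] = longest strictly increasing subsequence ending at i; dec[i] = longest strictly decreasing subsequence starting at i:
i:     1 2 3 4 5 6 7 8 9
a[i]:  7 4 9 5 6 1 8 3 2
inc:   1 1 2 2 3 1 4 2 2
dec:   4 3 4 3 3 1 3 2 1
Best peak at i=7 (value 8): inc=4, dec=3, length 4+3−1 = 6.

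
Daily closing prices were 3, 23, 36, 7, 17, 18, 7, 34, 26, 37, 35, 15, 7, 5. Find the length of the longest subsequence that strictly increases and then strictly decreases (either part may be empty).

10

inc[i] = longest strictly increasing subsequence ending at i; dec[i] = longest strictly decreasing subsequence starting at i:
i:      1  2  3  4  5  6  7  8  9 10 11 12 13 14
a[i]:   3 23 36  7 17 18  7 34 26 37 35 15  7  5
inc:    1  2  3  2  3  4  2  5  5  6  6  3  2  2
dec:    1  5  6  2  4  4  2  5  4  5  4  3  2  1
Best peak at i=10 (value 37): inc=6, dec=5, length 6+5−1 = 10.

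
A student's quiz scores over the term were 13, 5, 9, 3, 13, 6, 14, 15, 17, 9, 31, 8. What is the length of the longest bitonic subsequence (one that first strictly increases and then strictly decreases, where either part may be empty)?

inc[i] = longest strictly increasing subsequence ending at i; dec[i] = longest strictly decreasing subsequence starting at i:
i:      1  2  3  4  5  6  7  8  9 10 11 12
a[i]:  13  5  9  3 13  6 14 15 17  9 31  8
inc:    1  1  2  1  3  2  4  5  6  3  7  3
dec:    3  2  2  1  3  1  3  3  3  2  2  1
Best peak at i=9 (value 17): inc=6, dec=3, length 6+3−1 = 8.

8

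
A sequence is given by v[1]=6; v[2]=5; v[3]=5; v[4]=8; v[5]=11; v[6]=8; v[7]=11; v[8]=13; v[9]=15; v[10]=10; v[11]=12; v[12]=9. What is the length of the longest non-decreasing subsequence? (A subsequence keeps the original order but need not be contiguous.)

Let dp[i] be the length of the longest such subsequence ending at index i:
i:      1  2  3  4  5  6  7  8  9 10 11 12
v[i]:   6  5  5  8 11  8 11 13 15 10 12  9
dp:     1  1  2  3  4  4  5  6  7  5  6  5
Maximum dp value is 7.

7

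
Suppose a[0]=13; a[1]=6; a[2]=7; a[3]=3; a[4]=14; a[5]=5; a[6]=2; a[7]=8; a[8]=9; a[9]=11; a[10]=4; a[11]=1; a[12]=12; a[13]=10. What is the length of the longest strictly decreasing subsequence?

Negate each value so 'decreasing' becomes 'increasing', then run patience tails on the negated sequence:
-13 → extends → [-13]
-6 → extends → [-13, -6]
-7 → replaces -6 → [-13, -7]
-3 → extends → [-13, -7, -3]
-14 → replaces -13 → [-14, -7, -3]
-5 → replaces -3 → [-14, -7, -5]
-2 → extends → [-14, -7, -5, -2]
-8 → replaces -7 → [-14, -8, -5, -2]
-9 → replaces -8 → [-14, -9, -5, -2]
-11 → replaces -9 → [-14, -11, -5, -2]
-4 → replaces -2 → [-14, -11, -5, -4]
-1 → extends → [-14, -11, -5, -4, -1]
-12 → replaces -11 → [-14, -12, -5, -4, -1]
-10 → replaces -5 → [-14, -12, -10, -4, -1]
Five tails, so the longest strictly decreasing subsequence of the original has length 5.

5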